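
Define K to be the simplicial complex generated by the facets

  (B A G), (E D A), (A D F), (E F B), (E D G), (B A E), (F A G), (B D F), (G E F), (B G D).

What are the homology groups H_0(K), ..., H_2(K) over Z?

H_0 = Z,  H_1 = Z/2,  H_2 = 0.

Fix the vertex order A < B < D < E < F < G and write every simplex with vertices in increasing order. Then dim K = 2 and the simplices of K are:

  0-simplices (6): A, B, D, E, F, G
  1-simplices (15): AB, AD, AE, AF, AG, BD, BE, BF, BG, DE, DF, DG, EF, EG, FG
  2-simplices (10): ABE, ABG, ADE, ADF, AFG, BDF, BDG, BEF, DEG, EFG

so the chain groups are C_0 ≅ Z^6, C_1 ≅ Z^15, C_2 ≅ Z^10.

Boundary ∂_1: C_1 → C_0 maps an edge to its endpoints' difference, ∂[p,q] = q − p.
As a 6×15 matrix over Z this has rank 5, with invariant factors (1,1,1,1,1).

∂_2: C_2 → C_1 acts by ∂[p,q,r] = [q,r] − [p,r] + [p,q]. For instance
  ∂ABE = BE − AE + AB,
  ∂BEF = EF − BF + BE.
This gives a 15×10 integer matrix of rank 10; reducing to Smith normal form yields diagonal entries (1,1,1,1,1,1,1,1,1,2).

Now H_k = ker ∂_k / im ∂_{k+1}, so:

  H_0: rank C_0 − rank ∂_1 = 6 − 5 = 1, and the invariant factors of ∂_1 are all 1, so H_0 = Z.
  H_1: rank ker ∂_1 − rank ∂_2 = (15 − 5) − 10 = 0, and ∂_2 has invariant factor 2 > 1, so H_1 = Z/2.
  H_2: rank ker ∂_2 − rank ∂_3 = (10 − 10) − 0 = 0, and there is no ∂_3, so H_2 = 0.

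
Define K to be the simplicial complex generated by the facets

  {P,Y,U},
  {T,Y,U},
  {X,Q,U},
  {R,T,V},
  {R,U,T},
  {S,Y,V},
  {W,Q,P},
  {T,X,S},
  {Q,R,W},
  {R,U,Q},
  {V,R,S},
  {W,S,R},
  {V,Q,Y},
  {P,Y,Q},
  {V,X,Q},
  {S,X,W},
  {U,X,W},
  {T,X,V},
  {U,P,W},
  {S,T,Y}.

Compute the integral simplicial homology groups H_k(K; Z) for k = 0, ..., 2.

H_0 ≅ Z,  H_1 ≅ Z ⊕ Z/2Z,  H_2 = 0.

Take the total order P < Q < R < S < T < U < V < W < X < Y on the vertex set. Then K (dimension 2) consists of the simplices:

  0-simplices (10): P, Q, R, S, T, U, V, W, X, Y
  1-simplices (30): PQ, PU, PW, PY, QR, QU, QV, QW, QX, QY, RS, RT, RU, RV, RW, ST, SV, SW, SX, SY, TU, TV, TX, TY, UW, UX, UY, VX, VY, WX
  2-simplices (20): PQW, PQY, PUW, PUY, QRU, QRW, QUX, QVX, QVY, RSV, RSW, RTU, RTV, STX, STY, SVY, SWX, TUY, TVX, UWX

so the chain groups are C_0 ≅ Z^10, C_1 ≅ Z^30, C_2 ≅ Z^20.

∂_1: C_1 → C_0 is given by ∂[p,q] = [q] − [p].
This gives a 10×30 integer matrix of rank 9; reducing to Smith normal form yields diagonal entries (1,1,1,1,1,1,1,1,1).

The boundary map ∂_2: C_2 → C_1 acts by ∂[p,q,r] = [q,r] − [p,r] + [p,q]. For instance
  ∂QUX = UX − QX + QU,
  ∂TVX = VX − TX + TV.
As a 30×20 matrix over Z this has rank 20, with invariant factors (1,1,1,1,1,1,1,1,1,1,1,1,1,1,1,1,1,1,1,2).

From H_k ≅ ker(∂_k) / im(∂_{k+1}) we obtain:

  H_0: rank C_0 − rank ∂_1 = 10 − 9 = 1, and the invariant factors of ∂_1 are all 1, so H_0 ≅ Z.
  H_1: rank ker ∂_1 − rank ∂_2 = (30 − 9) − 20 = 1, and ∂_2 has invariant factor 2 > 1, so H_1 ≅ Z ⊕ Z/2Z.
  H_2: rank ker ∂_2 − rank ∂_3 = (20 − 20) − 0 = 0, and there is no ∂_3, so H_2 ≅ 0.

As a check, the Euler characteristic is 10 − 30 + 20 = 0, which agrees with 1 − 1 + 0 = 0.
(K is a triangulation of the Klein bottle.)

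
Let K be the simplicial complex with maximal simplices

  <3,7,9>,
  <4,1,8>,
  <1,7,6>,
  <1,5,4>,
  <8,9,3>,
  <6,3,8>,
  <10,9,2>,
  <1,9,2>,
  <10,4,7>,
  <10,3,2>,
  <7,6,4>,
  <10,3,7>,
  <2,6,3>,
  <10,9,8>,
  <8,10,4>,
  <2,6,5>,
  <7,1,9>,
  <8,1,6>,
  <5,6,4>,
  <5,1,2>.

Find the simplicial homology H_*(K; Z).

Take the total order 1 < 2 < 3 < 4 < 5 < 6 < 7 < 8 < 9 < 10 on the vertex set. Then K (dimension 2) consists of the simplices:

  0-simplices (10): [1], [2], [3], [4], [5], [6], [7], [8], [9], [10]
  1-simplices (30): (30 of them)
  2-simplices (20): (20 of them)

so the chain groups are C_0 ≅ Z^10, C_1 ≅ Z^30, C_2 ≅ Z^20.

Boundary ∂_1: C_1 → C_0 sends each edge [p,q] (with p < q) to q − p. For instance
  ∂[2,3] = [3] − [2].
The 10×30 boundary matrix has rank 9 and Smith normal form diag(1,1,1,1,1,1,1,1,1).

Boundary ∂_2: C_2 → C_1 maps a triangle to the signed sum of its edges. For instance
  ∂[8,9,10] = [9,10] − [8,10] + [8,9],
  ∂[1,6,7] = [6,7] − [1,7] + [1,6].
This gives a 30×20 integer matrix of rank 20; reducing to Smith normal form yields diagonal entries (1,1,1,1,1,1,1,1,1,1,1,1,1,1,1,1,1,1,1,2).

Now H_k = ker ∂_k / im ∂_{k+1}, so:

  H_0: rank C_0 − rank ∂_1 = 10 − 9 = 1, and the invariant factors of ∂_1 are all 1, so H_0 = Z.
  H_1: rank ker ∂_1 − rank ∂_2 = (30 − 9) − 20 = 1, and ∂_2 has invariant factor 2 > 1, so H_1 = Z ⊕ Z_2.
  H_2: rank ker ∂_2 − rank ∂_3 = (20 − 20) − 0 = 0, and there is no ∂_3, so H_2 = 0.

As a check, the Euler characteristic is 10 − 30 + 20 = 0, which agrees with 1 − 1 + 0 = 0.
(K is a triangulation of the Klein bottle.)

H_0 ≅ Z,  H_1 ≅ Z ⊕ Z_2,  H_2 = 0.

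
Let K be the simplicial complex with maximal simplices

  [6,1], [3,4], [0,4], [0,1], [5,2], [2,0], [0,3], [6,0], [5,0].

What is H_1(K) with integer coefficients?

Order the vertices as 0 < 1 < 2 < 3 < 4 < 5 < 6. Listing each simplex with vertices in this order, K has dimension 1 with simplices:

  0-simplices (7): [0], [1], [2], [3], [4], [5], [6]
  1-simplices (9): [0,1], [0,2], [0,3], [0,4], [0,5], [0,6], [1,6], [2,5], [3,4]

Hence C_0 ≅ Z^7, C_1 ≅ Z^9.

∂_1: C_1 → C_0 maps an edge to its endpoints' difference, ∂[p,q] = q − p.
This gives a 7×9 integer matrix of rank 6; reducing to Smith normal form yields diagonal entries (1,1,1,1,1,1).

Computing H_k = (kernel of ∂_k) / (image of ∂_{k+1}):

  H_1: rank ker ∂_1 − rank ∂_2 = (9 − 6) − 0 = 3, and there is no ∂_2, so H_1 ≅ Z^3.

(K is a triangulation of a wedge of 3 circles.)

H_1 ≅ Z^3.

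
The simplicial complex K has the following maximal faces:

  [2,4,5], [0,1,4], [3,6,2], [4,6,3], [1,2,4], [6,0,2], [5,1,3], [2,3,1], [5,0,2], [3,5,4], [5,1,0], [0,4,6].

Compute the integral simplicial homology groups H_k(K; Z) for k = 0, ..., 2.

H_0 ≅ Z,  H_1 ≅ Z/2,  H_2 = 0.

We work with the vertex ordering 0 < 1 < 2 < 3 < 4 < 5 < 6. The simplices of K, each written with vertices in increasing order, are:

  0-simplices (7): [0], [1], [2], [3], [4], [5], [6]
  1-simplices (18): [0,1], [0,2], [0,4], [0,5], [0,6], [1,2], [1,3], [1,4], [1,5], [2,3], [2,4], [2,5], [2,6], [3,4], [3,5], [3,6], [4,5], [4,6]
  2-simplices (12): [0,1,4], [0,1,5], [0,2,5], [0,2,6], [0,4,6], [1,2,3], [1,2,4], [1,3,5], [2,3,6], [2,4,5], [3,4,5], [3,4,6]

so the chain groups are C_0 ≅ Z^7, C_1 ≅ Z^18, C_2 ≅ Z^12.

The boundary map ∂_1: C_1 → C_0 sends each edge [p,q] (with p < q) to q − p.
As a 7×18 matrix over Z this has rank 6, with invariant factors (1,1,1,1,1,1).

∂_2: C_2 → C_1 sends each 2-simplex [p,q,r] to [q,r] − [p,r] + [p,q]. For instance
  ∂[3,4,5] = [4,5] − [3,5] + [3,4],
  ∂[1,2,3] = [2,3] − [1,3] + [1,2].
The 18×12 boundary matrix has rank 12 and Smith normal form diag(1,1,1,1,1,1,1,1,1,1,1,2).

From H_k ≅ ker(∂_k) / im(∂_{k+1}) we obtain:

  H_0: rank C_0 − rank ∂_1 = 7 − 6 = 1, and the invariant factors of ∂_1 are all 1, so H_0 = Z.
  H_1: rank ker ∂_1 − rank ∂_2 = (18 − 6) − 12 = 0, and ∂_2 has invariant factor 2 > 1, so H_1 = Z/2.
  H_2: rank ker ∂_2 − rank ∂_3 = (12 − 12) − 0 = 0, and there is no ∂_3, so H_2 = 0.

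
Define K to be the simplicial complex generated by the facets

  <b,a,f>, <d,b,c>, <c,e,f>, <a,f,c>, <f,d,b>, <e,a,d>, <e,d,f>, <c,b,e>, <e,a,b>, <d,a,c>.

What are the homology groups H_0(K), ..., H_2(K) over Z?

H_0 = Z,  H_1 = Z_2,  H_2 = 0.

Take the total order a < b < c < d < e < f on the vertex set. Then K (dimension 2) consists of the simplices:

  0-simplices (6): a, b, c, d, e, f
  1-simplices (15): ab, ac, ad, ae, af, bc, bd, be, bf, cd, ce, cf, de, df, ef
  2-simplices (10): abe, abf, acd, acf, ade, bcd, bce, bdf, cef, def

giving chain groups C_0 ≅ Z^6, C_1 ≅ Z^15, C_2 ≅ Z^10.

∂_1: C_1 → C_0 is given by ∂[p,q] = [q] − [p]. For instance
  ∂bc = c − b.
As a 6×15 matrix over Z this has rank 5, with invariant factors (1,1,1,1,1).

The boundary map ∂_2: C_2 → C_1 maps a triangle to the signed sum of its edges. For instance
  ∂bcd = cd − bd + bc,
  ∂ade = de − ae + ad.
The resulting 15×10 matrix has rank 10, and its Smith normal form has invariant factors (1,1,1,1,1,1,1,1,1,2).

Computing H_k = (kernel of ∂_k) / (image of ∂_{k+1}):

  H_0: rank C_0 − rank ∂_1 = 6 − 5 = 1, and the invariant factors of ∂_1 are all 1, so H_0 = Z.
  H_1: rank ker ∂_1 − rank ∂_2 = (15 − 5) − 10 = 0, and ∂_2 has invariant factor 2 > 1, so H_1 = Z_2.
  H_2: rank ker ∂_2 − rank ∂_3 = (10 − 10) − 0 = 0, and there is no ∂_3, so H_2 = 0.

As a check, the Euler characteristic is 6 − 15 + 10 = 1, which agrees with 1 − 0 + 0 = 1.
(K is a triangulation of the real projective plane RP^2.)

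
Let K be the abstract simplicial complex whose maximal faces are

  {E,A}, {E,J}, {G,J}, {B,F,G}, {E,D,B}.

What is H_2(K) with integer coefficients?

H_2 = 0.

Order the vertices as A < B < D < E < F < G < J. Listing each simplex with vertices in this order, K has dimension 2 with simplices:

  0-simplices (7): A, B, D, E, F, G, J
  1-simplices (9): AE, BD, BE, BF, BG, DE, EJ, FG, GJ
  2-simplices (2): BDE, BFG

Hence C_0 ≅ Z^7, C_1 ≅ Z^9, C_2 ≅ Z^2.

Boundary ∂_1: C_1 → C_0 is given by ∂[p,q] = [q] − [p]. For instance
  ∂BE = E − B.
As a 7×9 matrix over Z this has rank 6, with invariant factors (1,1,1,1,1,1).

The boundary map ∂_2: C_2 → C_1 maps a triangle to the signed sum of its edges. For instance
  ∂BDE = DE − BE + BD,
  ∂BFG = FG − BG + BF.
This gives a 9×2 integer matrix of rank 2; reducing to Smith normal form yields diagonal entries (1,1).

Computing H_k = (kernel of ∂_k) / (image of ∂_{k+1}):

  H_2: rank ker ∂_2 − rank ∂_3 = (2 − 2) − 0 = 0, and there is no ∂_3, so H_2 ≅ 0.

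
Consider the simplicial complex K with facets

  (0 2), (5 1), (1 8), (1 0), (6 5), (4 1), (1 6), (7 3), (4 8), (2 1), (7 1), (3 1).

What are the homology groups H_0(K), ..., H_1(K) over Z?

H_0 ≅ Z,  H_1 ≅ Z^4.

Order the vertices as 0 < 1 < 2 < 3 < 4 < 5 < 6 < 7 < 8. Listing each simplex with vertices in this order, K has dimension 1 with simplices:

  0-simplices (9): [0], [1], [2], [3], [4], [5], [6], [7], [8]
  1-simplices (12): [0,1], [0,2], [1,2], [1,3], [1,4], [1,5], [1,6], [1,7], [1,8], [3,7], [4,8], [5,6]

so the chain groups are C_0 ≅ Z^9, C_1 ≅ Z^12.

∂_1: C_1 → C_0 sends each edge [p,q] (with p < q) to q − p.
This gives a 9×12 integer matrix of rank 8; reducing to Smith normal form yields diagonal entries (1,1,1,1,1,1,1,1).

From H_k ≅ ker(∂_k) / im(∂_{k+1}) we obtain:

  H_0: rank C_0 − rank ∂_1 = 9 − 8 = 1, and the invariant factors of ∂_1 are all 1, so H_0 = Z.
  H_1: rank ker ∂_1 − rank ∂_2 = (12 − 8) − 0 = 4, and there is no ∂_2, so H_1 = Z^4.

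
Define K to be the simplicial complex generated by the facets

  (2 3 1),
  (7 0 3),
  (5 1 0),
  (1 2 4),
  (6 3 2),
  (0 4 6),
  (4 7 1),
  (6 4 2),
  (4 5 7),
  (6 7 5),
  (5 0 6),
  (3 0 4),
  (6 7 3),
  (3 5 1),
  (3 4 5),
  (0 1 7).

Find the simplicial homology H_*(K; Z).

Fix the vertex order 0 < 1 < 2 < 3 < 4 < 5 < 6 < 7 and write every simplex with vertices in increasing order. Then dim K = 2 and the simplices of K are:

  0-simplices (8): [0], [1], [2], [3], [4], [5], [6], [7]
  1-simplices (24): (24 of them)
  2-simplices (16): [0,1,5], [0,1,7], [0,3,4], [0,3,7], [0,4,6], [0,5,6], [1,2,3], [1,2,4], [1,3,5], [1,4,7], [2,3,6], [2,4,6], [3,4,5], [3,6,7], [4,5,7], [5,6,7]

Hence C_0 ≅ Z^8, C_1 ≅ Z^24, C_2 ≅ Z^16.

∂_1: C_1 → C_0 sends each edge [p,q] (with p < q) to q − p.
The resulting 8×24 matrix has rank 7, and its Smith normal form has invariant factors (1,1,1,1,1,1,1).

The boundary map ∂_2: C_2 → C_1 maps a triangle to the signed sum of its edges. For instance
  ∂[3,4,5] = [4,5] − [3,5] + [3,4],
  ∂[5,6,7] = [6,7] − [5,7] + [5,6].
This gives a 24×16 integer matrix of rank 15; reducing to Smith normal form yields diagonal entries (1,1,1,1,1,1,1,1,1,1,1,1,1,1,1).

Reading off H_k = ker ∂_k / im ∂_{k+1}:

  H_0: rank C_0 − rank ∂_1 = 8 − 7 = 1, and the invariant factors of ∂_1 are all 1, so H_0 = Z.
  H_1: rank ker ∂_1 − rank ∂_2 = (24 − 7) − 15 = 2, and the invariant factors of ∂_2 are all 1, so H_1 = Z^2.
  H_2: rank ker ∂_2 − rank ∂_3 = (16 − 15) − 0 = 1, and there is no ∂_3, so H_2 = Z.

H_0 = Z,  H_1 = Z^2,  H_2 = Z.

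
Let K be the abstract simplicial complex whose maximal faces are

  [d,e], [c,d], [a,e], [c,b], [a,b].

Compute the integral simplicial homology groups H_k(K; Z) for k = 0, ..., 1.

Order the vertices as a < b < c < d < e. Listing each simplex with vertices in this order, K has dimension 1 with simplices:

  0-simplices (5): a, b, c, d, e
  1-simplices (5): ab, ae, bc, cd, de

giving chain groups C_0 ≅ Z^5, C_1 ≅ Z^5.

The boundary map ∂_1: C_1 → C_0 sends each edge [p,q] (with p < q) to q − p.
As a 5×5 matrix over Z this has rank 4, with invariant factors (1,1,1,1).

Reading off H_k = ker ∂_k / im ∂_{k+1}:

  H_0: rank C_0 − rank ∂_1 = 5 − 4 = 1, and the invariant factors of ∂_1 are all 1, so H_0 = Z.
  H_1: rank ker ∂_1 − rank ∂_2 = (5 − 4) − 0 = 1, and there is no ∂_2, so H_1 = Z.

As a check, the Euler characteristic is 5 − 5 = 0, which agrees with 1 − 1 = 0.
(K is a triangulation of the circle S^1.)

H_0 ≅ Z,  H_1 ≅ Z.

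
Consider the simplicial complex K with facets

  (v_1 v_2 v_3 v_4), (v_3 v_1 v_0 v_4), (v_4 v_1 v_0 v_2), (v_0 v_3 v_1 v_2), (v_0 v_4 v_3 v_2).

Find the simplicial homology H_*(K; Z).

H_0 ≅ Z,  H_1 = 0,  H_2 = 0,  H_3 ≅ Z.

Fix the vertex order v_0 < v_1 < v_2 < v_3 < v_4 and write every simplex with vertices in increasing order. Then dim K = 3 and the simplices of K are:

  0-simplices (5): [v_0], [v_1], [v_2], [v_3], [v_4]
  1-simplices (10): [v_0,v_1], [v_0,v_2], [v_0,v_3], [v_0,v_4], [v_1,v_2], [v_1,v_3], [v_1,v_4], [v_2,v_3], [v_2,v_4], [v_3,v_4]
  2-simplices (10): [v_0,v_1,v_2], [v_0,v_1,v_3], [v_0,v_1,v_4], [v_0,v_2,v_3], [v_0,v_2,v_4], [v_0,v_3,v_4], [v_1,v_2,v_3], [v_1,v_2,v_4], [v_1,v_3,v_4], [v_2,v_3,v_4]
  3-simplices (5): [v_0,v_1,v_2,v_3], [v_0,v_1,v_2,v_4], [v_0,v_1,v_3,v_4], [v_0,v_2,v_3,v_4], [v_1,v_2,v_3,v_4]

giving chain groups C_0 ≅ Z^5, C_1 ≅ Z^10, C_2 ≅ Z^10, C_3 ≅ Z^5.

The boundary map ∂_1: C_1 → C_0 is given by ∂[p,q] = [q] − [p].
The 5×10 boundary matrix has rank 4 and Smith normal form diag(1,1,1,1).

Boundary ∂_2: C_2 → C_1 maps a triangle to the signed sum of its edges. For instance
  ∂[v_0,v_1,v_2] = [v_1,v_2] − [v_0,v_2] + [v_0,v_1],
  ∂[v_1,v_2,v_3] = [v_2,v_3] − [v_1,v_3] + [v_1,v_2].
The resulting 10×10 matrix has rank 6, and its Smith normal form has invariant factors (1,1,1,1,1,1).

The boundary map ∂_3: C_3 → C_2 sends each 3-simplex σ to the alternating sum Σ_i (−1)^i (σ with its i-th vertex removed). For instance
  ∂[v_0,v_2,v_3,v_4] = [v_2,v_3,v_4] − [v_0,v_3,v_4] + [v_0,v_2,v_4] − [v_0,v_2,v_3],
  ∂[v_0,v_1,v_2,v_4] = [v_1,v_2,v_4] − [v_0,v_2,v_4] + [v_0,v_1,v_4] − [v_0,v_1,v_2].
As a 10×5 matrix over Z this has rank 4, with invariant factors (1,1,1,1).

From H_k ≅ ker(∂_k) / im(∂_{k+1}) we obtain:

  H_0: rank C_0 − rank ∂_1 = 5 − 4 = 1, and the invariant factors of ∂_1 are all 1, so H_0 = Z.
  H_1: rank ker ∂_1 − rank ∂_2 = (10 − 4) − 6 = 0, and the invariant factors of ∂_2 are all 1, so H_1 = 0.
  H_2: rank ker ∂_2 − rank ∂_3 = (10 − 6) − 4 = 0, and the invariant factors of ∂_3 are all 1, so H_2 = 0.
  H_3: rank ker ∂_3 − rank ∂_4 = (5 − 4) − 0 = 1, and there is no ∂_4, so H_3 = Z.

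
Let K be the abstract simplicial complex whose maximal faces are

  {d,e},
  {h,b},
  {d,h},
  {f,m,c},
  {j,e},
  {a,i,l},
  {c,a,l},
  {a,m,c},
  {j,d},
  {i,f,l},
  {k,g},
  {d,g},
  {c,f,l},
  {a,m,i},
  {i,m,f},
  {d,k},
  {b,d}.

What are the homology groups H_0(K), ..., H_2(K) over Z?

H_0 = Z^2,  H_1 = Z^3,  H_2 = Z.

We work with the vertex ordering a < b < c < d < e < f < g < h < i < j < k < l < m. The simplices of K, each written with vertices in increasing order, are:

  0-simplices (13): a, b, c, d, e, f, g, h, i, j, k, l, m
  1-simplices (21): ac, ai, al, am, bd, bh, cf, cl, cm, de, dg, dh, dj, dk, ej, fi, fl, fm, gk, il, im
  2-simplices (8): acl, acm, ail, aim, cfl, cfm, fil, fim

Hence C_0 ≅ Z^13, C_1 ≅ Z^21, C_2 ≅ Z^8.

The boundary map ∂_1: C_1 → C_0 is given by ∂[p,q] = [q] − [p].
As a 13×21 matrix over Z this has rank 11, with invariant factors (1,1,1,1,1,1,1,1,1,1,1).

∂_2: C_2 → C_1 sends each 2-simplex [p,q,r] to [q,r] − [p,r] + [p,q]. For instance
  ∂cfl = fl − cl + cf,
  ∂fim = im − fm + fi.
This gives a 21×8 integer matrix of rank 7; reducing to Smith normal form yields diagonal entries (1,1,1,1,1,1,1).

Reading off H_k = ker ∂_k / im ∂_{k+1}:

  H_0: rank C_0 − rank ∂_1 = 13 − 11 = 2, and the invariant factors of ∂_1 are all 1, so H_0 = Z^2.
  H_1: rank ker ∂_1 − rank ∂_2 = (21 − 11) − 7 = 3, and the invariant factors of ∂_2 are all 1, so H_1 = Z^3.
  H_2: rank ker ∂_2 − rank ∂_3 = (8 − 7) − 0 = 1, and there is no ∂_3, so H_2 = Z.

(K is a triangulation of the disjoint union of a wedge of 3 circles and the 2-sphere S^2.)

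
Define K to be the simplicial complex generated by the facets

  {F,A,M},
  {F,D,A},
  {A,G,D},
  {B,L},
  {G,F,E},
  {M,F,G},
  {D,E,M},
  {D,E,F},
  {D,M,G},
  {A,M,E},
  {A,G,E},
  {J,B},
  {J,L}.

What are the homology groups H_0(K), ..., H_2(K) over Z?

Fix the vertex order A < B < D < E < F < G < J < L < M and write every simplex with vertices in increasing order. Then dim K = 2 and the simplices of K are:

  0-simplices (9): A, B, D, E, F, G, J, L, M
  1-simplices (18): AD, AE, AF, AG, AM, BJ, BL, DE, DF, DG, DM, EF, EG, EM, FG, FM, GM, JL
  2-simplices (10): ADF, ADG, AEG, AEM, AFM, DEF, DEM, DGM, EFG, FGM

giving chain groups C_0 ≅ Z^9, C_1 ≅ Z^18, C_2 ≅ Z^10.

∂_1: C_1 → C_0 sends each edge [p,q] (with p < q) to q − p.
This gives a 9×18 integer matrix of rank 7; reducing to Smith normal form yields diagonal entries (1,1,1,1,1,1,1).

The boundary map ∂_2: C_2 → C_1 maps a triangle to the signed sum of its edges. For instance
  ∂AFM = FM − AM + AF,
  ∂ADG = DG − AG + AD.
As a 18×10 matrix over Z this has rank 10, with invariant factors (1,1,1,1,1,1,1,1,1,2).

Now H_k = ker ∂_k / im ∂_{k+1}, so:

  H_0: rank C_0 − rank ∂_1 = 9 − 7 = 2, and the invariant factors of ∂_1 are all 1, so H_0 ≅ Z^2.
  H_1: rank ker ∂_1 − rank ∂_2 = (18 − 7) − 10 = 1, and ∂_2 has invariant factor 2 > 1, so H_1 ≅ Z ⊕ Z/2Z.
  H_2: rank ker ∂_2 − rank ∂_3 = (10 − 10) − 0 = 0, and there is no ∂_3, so H_2 ≅ 0.

As a check, the Euler characteristic is 9 − 18 + 10 = 1, which agrees with 2 − 1 + 0 = 1.

H_0 = Z^2,  H_1 = Z ⊕ Z/2Z,  H_2 = 0.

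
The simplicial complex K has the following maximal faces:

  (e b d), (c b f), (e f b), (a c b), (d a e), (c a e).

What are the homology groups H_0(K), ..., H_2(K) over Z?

We work with the vertex ordering a < b < c < d < e < f. The simplices of K, each written with vertices in increasing order, are:

  0-simplices (6): a, b, c, d, e, f
  1-simplices (12): ab, ac, ad, ae, bc, bd, be, bf, ce, cf, de, ef
  2-simplices (6): abc, ace, ade, bcf, bde, bef

giving chain groups C_0 ≅ Z^6, C_1 ≅ Z^12, C_2 ≅ Z^6.

Boundary ∂_1: C_1 → C_0 sends each edge [p,q] (with p < q) to q − p. For instance
  ∂ae = e − a.
As a 6×12 matrix over Z this has rank 5, with invariant factors (1,1,1,1,1).

∂_2: C_2 → C_1 acts by ∂[p,q,r] = [q,r] − [p,r] + [p,q]. For instance
  ∂bde = de − be + bd,
  ∂abc = bc − ac + ab.
The 12×6 boundary matrix has rank 6 and Smith normal form diag(1,1,1,1,1,1).

Reading off H_k = ker ∂_k / im ∂_{k+1}:

  H_0: rank C_0 − rank ∂_1 = 6 − 5 = 1, and the invariant factors of ∂_1 are all 1, so H_0 ≅ Z.
  H_1: rank ker ∂_1 − rank ∂_2 = (12 − 5) − 6 = 1, and the invariant factors of ∂_2 are all 1, so H_1 ≅ Z.
  H_2: rank ker ∂_2 − rank ∂_3 = (6 − 6) − 0 = 0, and there is no ∂_3, so H_2 ≅ 0.

(K is a triangulation of the cylinder S^1 x I.)

H_0 ≅ Z,  H_1 ≅ Z,  H_2 = 0.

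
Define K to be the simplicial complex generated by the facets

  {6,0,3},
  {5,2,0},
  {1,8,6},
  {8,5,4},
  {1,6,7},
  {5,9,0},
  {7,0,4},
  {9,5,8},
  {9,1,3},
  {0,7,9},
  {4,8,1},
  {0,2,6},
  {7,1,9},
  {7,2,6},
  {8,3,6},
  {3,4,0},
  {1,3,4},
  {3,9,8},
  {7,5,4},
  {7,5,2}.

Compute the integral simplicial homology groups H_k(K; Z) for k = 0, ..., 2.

Order the vertices as 0 < 1 < 2 < 3 < 4 < 5 < 6 < 7 < 8 < 9. Listing each simplex with vertices in this order, K has dimension 2 with simplices:

  0-simplices (10): [0], [1], [2], [3], [4], [5], [6], [7], [8], [9]
  1-simplices (30): (30 of them)
  2-simplices (20): (20 of them)

Hence C_0 ≅ Z^10, C_1 ≅ Z^30, C_2 ≅ Z^20.

The boundary map ∂_1: C_1 → C_0 sends each edge [p,q] (with p < q) to q − p.
The 10×30 boundary matrix has rank 9 and Smith normal form diag(1,1,1,1,1,1,1,1,1).

The boundary map ∂_2: C_2 → C_1 acts by ∂[p,q,r] = [q,r] − [p,r] + [p,q]. For instance
  ∂[1,6,7] = [6,7] − [1,7] + [1,6],
  ∂[0,2,5] = [2,5] − [0,5] + [0,2].
The 30×20 boundary matrix has rank 20 and Smith normal form diag(1,1,1,1,1,1,1,1,1,1,1,1,1,1,1,1,1,1,1,2).

Computing H_k = (kernel of ∂_k) / (image of ∂_{k+1}):

  H_0: rank C_0 − rank ∂_1 = 10 − 9 = 1, and the invariant factors of ∂_1 are all 1, so H_0 ≅ Z.
  H_1: rank ker ∂_1 − rank ∂_2 = (30 − 9) − 20 = 1, and ∂_2 has invariant factor 2 > 1, so H_1 ≅ Z ⊕ Z/2.
  H_2: rank ker ∂_2 − rank ∂_3 = (20 − 20) − 0 = 0, and there is no ∂_3, so H_2 ≅ 0.

As a check, the Euler characteristic is 10 − 30 + 20 = 0, which agrees with 1 − 1 + 0 = 0.
(K is a triangulation of the Klein bottle.)

H_0 = Z,  H_1 = Z ⊕ Z/2,  H_2 = 0.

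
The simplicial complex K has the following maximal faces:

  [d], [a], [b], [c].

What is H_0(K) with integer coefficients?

We work with the vertex ordering a < b < c < d. The simplices of K, each written with vertices in increasing order, are:

  0-simplices (4): a, b, c, d

giving chain groups C_0 ≅ Z^4.

Computing H_k = (kernel of ∂_k) / (image of ∂_{k+1}):

  H_0: rank C_0 − rank ∂_1 = 4 − 0 = 4, and there is no ∂_1, so H_0 ≅ Z^4.

H_0 ≅ Z^4.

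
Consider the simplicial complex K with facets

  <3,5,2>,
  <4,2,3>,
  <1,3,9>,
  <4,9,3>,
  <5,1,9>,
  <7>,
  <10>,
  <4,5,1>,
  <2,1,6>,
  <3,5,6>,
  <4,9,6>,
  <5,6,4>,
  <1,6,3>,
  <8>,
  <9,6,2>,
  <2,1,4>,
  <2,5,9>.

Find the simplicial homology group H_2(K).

Order the vertices as 1 < 2 < 3 < 4 < 5 < 6 < 7 < 8 < 9 < 10. Listing each simplex with vertices in this order, K has dimension 2 with simplices:

  0-simplices (10): [1], [2], [3], [4], [5], [6], [7], [8], [9], [10]
  1-simplices (21): [1,2], [1,3], [1,4], [1,5], [1,6], [1,9], [2,3], [2,4], [2,5], [2,6], [2,9], [3,4], [3,5], [3,6], [3,9], [4,5], [4,6], [4,9], [5,6], [5,9], [6,9]
  2-simplices (14): [1,2,4], [1,2,6], [1,3,6], [1,3,9], [1,4,5], [1,5,9], [2,3,4], [2,3,5], [2,5,9], [2,6,9], [3,4,9], [3,5,6], [4,5,6], [4,6,9]

giving chain groups C_0 ≅ Z^10, C_1 ≅ Z^21, C_2 ≅ Z^14.

The boundary map ∂_1: C_1 → C_0 maps an edge to its endpoints' difference, ∂[p,q] = q − p. For instance
  ∂[4,5] = [5] − [4].
The resulting 10×21 matrix has rank 6, and its Smith normal form has invariant factors (1,1,1,1,1,1).

Boundary ∂_2: C_2 → C_1 maps a triangle to the signed sum of its edges. For instance
  ∂[1,2,6] = [2,6] − [1,6] + [1,2],
  ∂[4,5,6] = [5,6] − [4,6] + [4,5].
The 21×14 boundary matrix has rank 13 and Smith normal form diag(1,1,1,1,1,1,1,1,1,1,1,1,1).

Computing H_k = (kernel of ∂_k) / (image of ∂_{k+1}):

  H_2: rank ker ∂_2 − rank ∂_3 = (14 − 13) − 0 = 1, and there is no ∂_3, so H_2 = Z.

H_2 = Z.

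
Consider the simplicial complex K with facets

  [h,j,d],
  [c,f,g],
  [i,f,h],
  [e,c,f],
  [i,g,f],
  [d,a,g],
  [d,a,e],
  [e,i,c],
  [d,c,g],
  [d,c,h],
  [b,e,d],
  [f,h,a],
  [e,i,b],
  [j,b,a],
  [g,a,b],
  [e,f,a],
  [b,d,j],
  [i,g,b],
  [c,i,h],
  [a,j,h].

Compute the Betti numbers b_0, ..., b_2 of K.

K has 10 vertices, 30 edges, 20 triangles.
rank ∂_0 = 0, rank ∂_1 = 9 ⇒ b_0 = 10 − 0 − 9 = 1; all invariant factors of ∂_1 are 1 so no torsion. So H_0 = Z.
rank ∂_1 = 9, rank ∂_2 = 20 ⇒ b_1 = 30 − 9 − 20 = 1; ∂_2 has invariant factor(s) [2] giving torsion. So H_1 = Z ⊕ Z_2.
rank ∂_2 = 20, rank ∂_3 = 0 ⇒ b_2 = 20 − 20 − 0 = 0. So H_2 = 0.

b_0 = 1, b_1 = 1, b_2 = 0.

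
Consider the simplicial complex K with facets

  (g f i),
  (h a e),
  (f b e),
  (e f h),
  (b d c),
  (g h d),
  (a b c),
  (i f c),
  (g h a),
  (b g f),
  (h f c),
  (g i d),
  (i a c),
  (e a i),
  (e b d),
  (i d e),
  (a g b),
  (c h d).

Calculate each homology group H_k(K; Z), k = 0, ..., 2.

H_0 ≅ Z,  H_1 ≅ Z^2,  H_2 ≅ Z.

We work with the vertex ordering a < b < c < d < e < f < g < h < i. The simplices of K, each written with vertices in increasing order, are:

  0-simplices (9): a, b, c, d, e, f, g, h, i
  1-simplices (27): ab, ac, ae, ag, ah, ai, bc, bd, be, bf, bg, cd, cf, ch, ci, de, dg, dh, di, ef, eh, ei, fg, fh, fi, gh, gi
  2-simplices (18): abc, abg, aci, aeh, aei, agh, bcd, bde, bef, bfg, cdh, cfh, cfi, dei, dgh, dgi, efh, fgi

so the chain groups are C_0 ≅ Z^9, C_1 ≅ Z^27, C_2 ≅ Z^18.

Boundary ∂_1: C_1 → C_0 sends each edge [p,q] (with p < q) to q − p.
The 9×27 boundary matrix has rank 8 and Smith normal form diag(1,1,1,1,1,1,1,1).

The boundary map ∂_2: C_2 → C_1 acts by ∂[p,q,r] = [q,r] − [p,r] + [p,q]. For instance
  ∂cdh = dh − ch + cd,
  ∂cfh = fh − ch + cf.
The 27×18 boundary matrix has rank 17 and Smith normal form diag(1,1,1,1,1,1,1,1,1,1,1,1,1,1,1,1,1).

Computing H_k = (kernel of ∂_k) / (image of ∂_{k+1}):

  H_0: rank C_0 − rank ∂_1 = 9 − 8 = 1, and the invariant factors of ∂_1 are all 1, so H_0 = Z.
  H_1: rank ker ∂_1 − rank ∂_2 = (27 − 8) − 17 = 2, and the invariant factors of ∂_2 are all 1, so H_1 = Z^2.
  H_2: rank ker ∂_2 − rank ∂_3 = (18 − 17) − 0 = 1, and there is no ∂_3, so H_2 = Z.

As a check, the Euler characteristic is 9 − 27 + 18 = 0, which agrees with 1 − 2 + 1 = 0.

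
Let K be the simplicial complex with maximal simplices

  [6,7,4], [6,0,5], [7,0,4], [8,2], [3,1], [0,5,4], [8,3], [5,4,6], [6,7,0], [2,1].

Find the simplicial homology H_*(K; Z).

Fix the vertex order 0 < 1 < 2 < 3 < 4 < 5 < 6 < 7 < 8 and write every simplex with vertices in increasing order. Then dim K = 2 and the simplices of K are:

  0-simplices (9): [0], [1], [2], [3], [4], [5], [6], [7], [8]
  1-simplices (13): [0,4], [0,5], [0,6], [0,7], [1,2], [1,3], [2,8], [3,8], [4,5], [4,6], [4,7], [5,6], [6,7]
  2-simplices (6): [0,4,5], [0,4,7], [0,5,6], [0,6,7], [4,5,6], [4,6,7]

giving chain groups C_0 ≅ Z^9, C_1 ≅ Z^13, C_2 ≅ Z^6.

∂_1: C_1 → C_0 sends each edge [p,q] (with p < q) to q − p.
This gives a 9×13 integer matrix of rank 7; reducing to Smith normal form yields diagonal entries (1,1,1,1,1,1,1).

The boundary map ∂_2: C_2 → C_1 maps a triangle to the signed sum of its edges. For instance
  ∂[0,4,5] = [4,5] − [0,5] + [0,4],
  ∂[4,5,6] = [5,6] − [4,6] + [4,5].
The resulting 13×6 matrix has rank 5, and its Smith normal form has invariant factors (1,1,1,1,1).

Computing H_k = (kernel of ∂_k) / (image of ∂_{k+1}):

  H_0: rank C_0 − rank ∂_1 = 9 − 7 = 2, and the invariant factors of ∂_1 are all 1, so H_0 = Z^2.
  H_1: rank ker ∂_1 − rank ∂_2 = (13 − 7) − 5 = 1, and the invariant factors of ∂_2 are all 1, so H_1 = Z.
  H_2: rank ker ∂_2 − rank ∂_3 = (6 − 5) − 0 = 1, and there is no ∂_3, so H_2 = Z.

(K is a triangulation of the disjoint union of the circle S^1 and the 2-sphere S^2.)

H_0 = Z^2,  H_1 = Z,  H_2 = Z.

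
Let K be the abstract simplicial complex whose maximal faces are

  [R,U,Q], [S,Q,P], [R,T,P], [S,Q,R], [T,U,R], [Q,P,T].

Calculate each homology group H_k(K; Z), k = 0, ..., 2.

H_0 = Z,  H_1 = Z,  H_2 = 0.

Order the vertices as P < Q < R < S < T < U. Listing each simplex with vertices in this order, K has dimension 2 with simplices:

  0-simplices (6): P, Q, R, S, T, U
  1-simplices (12): PQ, PR, PS, PT, QR, QS, QT, QU, RS, RT, RU, TU
  2-simplices (6): PQS, PQT, PRT, QRS, QRU, RTU

Hence C_0 ≅ Z^6, C_1 ≅ Z^12, C_2 ≅ Z^6.

Boundary ∂_1: C_1 → C_0 sends each edge [p,q] (with p < q) to q − p. For instance
  ∂QT = T − Q.
As a 6×12 matrix over Z this has rank 5, with invariant factors (1,1,1,1,1).

∂_2: C_2 → C_1 acts by ∂[p,q,r] = [q,r] − [p,r] + [p,q]. For instance
  ∂QRS = RS − QS + QR,
  ∂PQT = QT − PT + PQ.
The resulting 12×6 matrix has rank 6, and its Smith normal form has invariant factors (1,1,1,1,1,1).

From H_k ≅ ker(∂_k) / im(∂_{k+1}) we obtain:

  H_0: rank C_0 − rank ∂_1 = 6 − 5 = 1, and the invariant factors of ∂_1 are all 1, so H_0 = Z.
  H_1: rank ker ∂_1 − rank ∂_2 = (12 − 5) − 6 = 1, and the invariant factors of ∂_2 are all 1, so H_1 = Z.
  H_2: rank ker ∂_2 − rank ∂_3 = (6 − 6) − 0 = 0, and there is no ∂_3, so H_2 = 0.

As a check, the Euler characteristic is 6 − 12 + 6 = 0, which agrees with 1 − 1 + 0 = 0.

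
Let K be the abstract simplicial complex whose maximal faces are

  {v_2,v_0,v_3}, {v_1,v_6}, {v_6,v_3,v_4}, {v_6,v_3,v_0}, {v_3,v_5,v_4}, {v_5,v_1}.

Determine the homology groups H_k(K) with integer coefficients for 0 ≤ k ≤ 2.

Take the total order v_0 < v_1 < v_2 < v_3 < v_4 < v_5 < v_6 on the vertex set. Then K (dimension 2) consists of the simplices:

  0-simplices (7): [v_0], [v_1], [v_2], [v_3], [v_4], [v_5], [v_6]
  1-simplices (11): [v_0,v_2], [v_0,v_3], [v_0,v_6], [v_1,v_5], [v_1,v_6], [v_2,v_3], [v_3,v_4], [v_3,v_5], [v_3,v_6], [v_4,v_5], [v_4,v_6]
  2-simplices (4): [v_0,v_2,v_3], [v_0,v_3,v_6], [v_3,v_4,v_5], [v_3,v_4,v_6]

giving chain groups C_0 ≅ Z^7, C_1 ≅ Z^11, C_2 ≅ Z^4.

The boundary map ∂_1: C_1 → C_0 is given by ∂[p,q] = [q] − [p]. For instance
  ∂[v_3,v_6] = [v_6] − [v_3].
As a 7×11 matrix over Z this has rank 6, with invariant factors (1,1,1,1,1,1).

The boundary map ∂_2: C_2 → C_1 maps a triangle to the signed sum of its edges. For instance
  ∂[v_0,v_3,v_6] = [v_3,v_6] − [v_0,v_6] + [v_0,v_3],
  ∂[v_3,v_4,v_5] = [v_4,v_5] − [v_3,v_5] + [v_3,v_4].
This gives a 11×4 integer matrix of rank 4; reducing to Smith normal form yields diagonal entries (1,1,1,1).

Now H_k = ker ∂_k / im ∂_{k+1}, so:

  H_0: rank C_0 − rank ∂_1 = 7 − 6 = 1, and the invariant factors of ∂_1 are all 1, so H_0 = Z.
  H_1: rank ker ∂_1 − rank ∂_2 = (11 − 6) − 4 = 1, and the invariant factors of ∂_2 are all 1, so H_1 = Z.
  H_2: rank ker ∂_2 − rank ∂_3 = (4 − 4) − 0 = 0, and there is no ∂_3, so H_2 = 0.

H_0 = Z,  H_1 = Z,  H_2 = 0.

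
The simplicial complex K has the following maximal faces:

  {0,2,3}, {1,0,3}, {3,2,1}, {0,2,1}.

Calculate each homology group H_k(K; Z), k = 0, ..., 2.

H_0 ≅ Z,  H_1 = 0,  H_2 ≅ Z.

Order the vertices as 0 < 1 < 2 < 3. Listing each simplex with vertices in this order, K has dimension 2 with simplices:

  0-simplices (4): [0], [1], [2], [3]
  1-simplices (6): [0,1], [0,2], [0,3], [1,2], [1,3], [2,3]
  2-simplices (4): [0,1,2], [0,1,3], [0,2,3], [1,2,3]

Hence C_0 ≅ Z^4, C_1 ≅ Z^6, C_2 ≅ Z^4.

The boundary map ∂_1: C_1 → C_0 is given by ∂[p,q] = [q] − [p].
This gives a 4×6 integer matrix of rank 3; reducing to Smith normal form yields diagonal entries (1,1,1).

The boundary map ∂_2: C_2 → C_1 maps a triangle to the signed sum of its edges. For instance
  ∂[0,1,2] = [1,2] − [0,2] + [0,1],
  ∂[1,2,3] = [2,3] − [1,3] + [1,2].
The 6×4 boundary matrix has rank 3 and Smith normal form diag(1,1,1).

Computing H_k = (kernel of ∂_k) / (image of ∂_{k+1}):

  H_0: rank C_0 − rank ∂_1 = 4 − 3 = 1, and the invariant factors of ∂_1 are all 1, so H_0 ≅ Z.
  H_1: rank ker ∂_1 − rank ∂_2 = (6 − 3) − 3 = 0, and the invariant factors of ∂_2 are all 1, so H_1 ≅ 0.
  H_2: rank ker ∂_2 − rank ∂_3 = (4 − 3) − 0 = 1, and there is no ∂_3, so H_2 ≅ Z.

As a check, the Euler characteristic is 4 − 6 + 4 = 2, which agrees with 1 − 0 + 1 = 2.
(K is a triangulation of the 2-sphere S^2.)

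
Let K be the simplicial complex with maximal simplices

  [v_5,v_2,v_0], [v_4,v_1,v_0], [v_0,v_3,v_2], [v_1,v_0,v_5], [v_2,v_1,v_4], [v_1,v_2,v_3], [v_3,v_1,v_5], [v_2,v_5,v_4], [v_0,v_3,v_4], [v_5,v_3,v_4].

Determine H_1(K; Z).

We work with the vertex ordering v_0 < v_1 < v_2 < v_3 < v_4 < v_5. The simplices of K, each written with vertices in increasing order, are:

  0-simplices (6): [v_0], [v_1], [v_2], [v_3], [v_4], [v_5]
  1-simplices (15): (15 of them)
  2-simplices (10): [v_0,v_1,v_4], [v_0,v_1,v_5], [v_0,v_2,v_3], [v_0,v_2,v_5], [v_0,v_3,v_4], [v_1,v_2,v_3], [v_1,v_2,v_4], [v_1,v_3,v_5], [v_2,v_4,v_5], [v_3,v_4,v_5]

giving chain groups C_0 ≅ Z^6, C_1 ≅ Z^15, C_2 ≅ Z^10.

Boundary ∂_1: C_1 → C_0 is given by ∂[p,q] = [q] − [p]. For instance
  ∂[v_2,v_5] = [v_5] − [v_2].
As a 6×15 matrix over Z this has rank 5, with invariant factors (1,1,1,1,1).

∂_2: C_2 → C_1 acts by ∂[p,q,r] = [q,r] − [p,r] + [p,q]. For instance
  ∂[v_1,v_2,v_3] = [v_2,v_3] − [v_1,v_3] + [v_1,v_2],
  ∂[v_0,v_1,v_5] = [v_1,v_5] − [v_0,v_5] + [v_0,v_1].
The 15×10 boundary matrix has rank 10 and Smith normal form diag(1,1,1,1,1,1,1,1,1,2).

From H_k ≅ ker(∂_k) / im(∂_{k+1}) we obtain:

  H_1: rank ker ∂_1 − rank ∂_2 = (15 − 5) − 10 = 0, and ∂_2 has invariant factor 2 > 1, so H_1 = Z/2.

H_1 = Z/2.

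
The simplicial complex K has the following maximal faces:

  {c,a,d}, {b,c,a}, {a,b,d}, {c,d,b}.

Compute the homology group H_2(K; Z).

H_2 ≅ Z.

Order the vertices as a < b < c < d. Listing each simplex with vertices in this order, K has dimension 2 with simplices:

  0-simplices (4): a, b, c, d
  1-simplices (6): ab, ac, ad, bc, bd, cd
  2-simplices (4): abc, abd, acd, bcd

Hence C_0 ≅ Z^4, C_1 ≅ Z^6, C_2 ≅ Z^4.

∂_1: C_1 → C_0 is given by ∂[p,q] = [q] − [p].
The 4×6 boundary matrix has rank 3 and Smith normal form diag(1,1,1).

The boundary map ∂_2: C_2 → C_1 sends each 2-simplex [p,q,r] to [q,r] − [p,r] + [p,q]. For instance
  ∂bcd = cd − bd + bc,
  ∂abd = bd − ad + ab.
This gives a 6×4 integer matrix of rank 3; reducing to Smith normal form yields diagonal entries (1,1,1).

Reading off H_k = ker ∂_k / im ∂_{k+1}:

  H_2: rank ker ∂_2 − rank ∂_3 = (4 − 3) − 0 = 1, and there is no ∂_3, so H_2 ≅ Z.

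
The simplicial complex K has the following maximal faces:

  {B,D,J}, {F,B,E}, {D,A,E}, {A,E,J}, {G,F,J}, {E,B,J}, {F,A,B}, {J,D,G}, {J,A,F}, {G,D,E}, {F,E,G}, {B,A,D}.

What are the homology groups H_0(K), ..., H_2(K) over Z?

H_0 ≅ Z,  H_1 ≅ Z/2,  H_2 = 0.

K has 7 vertices, 18 edges, 12 triangles.
rank ∂_0 = 0, rank ∂_1 = 6 ⇒ b_0 = 7 − 0 − 6 = 1; all invariant factors of ∂_1 are 1 so no torsion. So H_0 ≅ Z.
rank ∂_1 = 6, rank ∂_2 = 12 ⇒ b_1 = 18 − 6 − 12 = 0; ∂_2 has invariant factor(s) [2] giving torsion. So H_1 ≅ Z/2.
rank ∂_2 = 12, rank ∂_3 = 0 ⇒ b_2 = 12 − 12 − 0 = 0. So H_2 ≅ 0.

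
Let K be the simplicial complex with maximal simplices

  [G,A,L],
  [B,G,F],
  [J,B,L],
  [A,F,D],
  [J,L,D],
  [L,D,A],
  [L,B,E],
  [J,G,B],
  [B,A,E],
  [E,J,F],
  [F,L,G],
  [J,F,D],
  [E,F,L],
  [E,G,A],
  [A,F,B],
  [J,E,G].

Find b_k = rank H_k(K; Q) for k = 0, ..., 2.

Order the vertices as A < B < D < E < F < G < J < L. Listing each simplex with vertices in this order, K has dimension 2 with simplices:

  0-simplices (8): A, B, D, E, F, G, J, L
  1-simplices (24): AB, AD, AE, AF, AG, AL, BE, BF, BG, BJ, BL, DF, DJ, DL, EF, EG, EJ, EL, FG, FJ, FL, GJ, GL, JL
  2-simplices (16): ABE, ABF, ADF, ADL, AEG, AGL, BEL, BFG, BGJ, BJL, DFJ, DJL, EFJ, EFL, EGJ, FGL

Hence C_0 ≅ Z^8, C_1 ≅ Z^24, C_2 ≅ Z^16.

Boundary ∂_1: C_1 → C_0 sends each edge [p,q] (with p < q) to q − p.
The resulting 8×24 matrix has rank 7, and its Smith normal form has invariant factors (1,1,1,1,1,1,1).

The boundary map ∂_2: C_2 → C_1 sends each 2-simplex [p,q,r] to [q,r] − [p,r] + [p,q]. For instance
  ∂BGJ = GJ − BJ + BG,
  ∂ABE = BE − AE + AB.
The 24×16 boundary matrix has rank 15 and Smith normal form diag(1,1,1,1,1,1,1,1,1,1,1,1,1,1,1).

Computing H_k = (kernel of ∂_k) / (image of ∂_{k+1}):

  H_0: rank C_0 − rank ∂_1 = 8 − 7 = 1, and the invariant factors of ∂_1 are all 1, so H_0 = Z.
  H_1: rank ker ∂_1 − rank ∂_2 = (24 − 7) − 15 = 2, and the invariant factors of ∂_2 are all 1, so H_1 = Z^2.
  H_2: rank ker ∂_2 − rank ∂_3 = (16 − 15) − 0 = 1, and there is no ∂_3, so H_2 = Z.

As a check, the Euler characteristic is 8 − 24 + 16 = 0, which agrees with 1 − 2 + 1 = 0.
(K is a triangulation of the torus T^2.)

Hence the Betti numbers are b_0 = 1, b_1 = 2, b_2 = 1.

b_0 = 1, b_1 = 2, b_2 = 1.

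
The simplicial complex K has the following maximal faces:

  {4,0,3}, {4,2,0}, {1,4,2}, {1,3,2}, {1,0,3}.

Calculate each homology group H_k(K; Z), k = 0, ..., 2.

H_0 = Z,  H_1 = Z,  H_2 = 0.

Take the total order 0 < 1 < 2 < 3 < 4 on the vertex set. Then K (dimension 2) consists of the simplices:

  0-simplices (5): [0], [1], [2], [3], [4]
  1-simplices (10): [0,1], [0,2], [0,3], [0,4], [1,2], [1,3], [1,4], [2,3], [2,4], [3,4]
  2-simplices (5): [0,1,3], [0,2,4], [0,3,4], [1,2,3], [1,2,4]

giving chain groups C_0 ≅ Z^5, C_1 ≅ Z^10, C_2 ≅ Z^5.

∂_1: C_1 → C_0 maps an edge to its endpoints' difference, ∂[p,q] = q − p.
This gives a 5×10 integer matrix of rank 4; reducing to Smith normal form yields diagonal entries (1,1,1,1).

The boundary map ∂_2: C_2 → C_1 acts by ∂[p,q,r] = [q,r] − [p,r] + [p,q]. For instance
  ∂[1,2,3] = [2,3] − [1,3] + [1,2],
  ∂[0,3,4] = [3,4] − [0,4] + [0,3].
This gives a 10×5 integer matrix of rank 5; reducing to Smith normal form yields diagonal entries (1,1,1,1,1).

Now H_k = ker ∂_k / im ∂_{k+1}, so:

  H_0: rank C_0 − rank ∂_1 = 5 − 4 = 1, and the invariant factors of ∂_1 are all 1, so H_0 = Z.
  H_1: rank ker ∂_1 − rank ∂_2 = (10 − 4) − 5 = 1, and the invariant factors of ∂_2 are all 1, so H_1 = Z.
  H_2: rank ker ∂_2 − rank ∂_3 = (5 − 5) − 0 = 0, and there is no ∂_3, so H_2 = 0.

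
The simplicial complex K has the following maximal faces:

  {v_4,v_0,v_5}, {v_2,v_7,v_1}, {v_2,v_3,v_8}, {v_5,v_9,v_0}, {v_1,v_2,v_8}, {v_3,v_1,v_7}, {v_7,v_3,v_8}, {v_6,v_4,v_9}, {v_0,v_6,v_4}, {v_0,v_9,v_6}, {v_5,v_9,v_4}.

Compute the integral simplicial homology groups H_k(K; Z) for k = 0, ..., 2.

H_0 ≅ Z^2,  H_1 ≅ Z,  H_2 ≅ Z.

We work with the vertex ordering v_0 < v_1 < v_2 < v_3 < v_4 < v_5 < v_6 < v_7 < v_8 < v_9. The simplices of K, each written with vertices in increasing order, are:

  0-simplices (10): [v_0], [v_1], [v_2], [v_3], [v_4], [v_5], [v_6], [v_7], [v_8], [v_9]
  1-simplices (19): (19 of them)
  2-simplices (11): (11 of them)

giving chain groups C_0 ≅ Z^10, C_1 ≅ Z^19, C_2 ≅ Z^11.

The boundary map ∂_1: C_1 → C_0 sends each edge [p,q] (with p < q) to q − p. For instance
  ∂[v_2,v_3] = [v_3] − [v_2].
The 10×19 boundary matrix has rank 8 and Smith normal form diag(1,1,1,1,1,1,1,1).

∂_2: C_2 → C_1 acts by ∂[p,q,r] = [q,r] − [p,r] + [p,q]. For instance
  ∂[v_0,v_4,v_5] = [v_4,v_5] − [v_0,v_5] + [v_0,v_4],
  ∂[v_0,v_4,v_6] = [v_4,v_6] − [v_0,v_6] + [v_0,v_4].
As a 19×11 matrix over Z this has rank 10, with invariant factors (1,1,1,1,1,1,1,1,1,1).

Now H_k = ker ∂_k / im ∂_{k+1}, so:

  H_0: rank C_0 − rank ∂_1 = 10 − 8 = 2, and the invariant factors of ∂_1 are all 1, so H_0 = Z^2.
  H_1: rank ker ∂_1 − rank ∂_2 = (19 − 8) − 10 = 1, and the invariant factors of ∂_2 are all 1, so H_1 = Z.
  H_2: rank ker ∂_2 − rank ∂_3 = (11 − 10) − 0 = 1, and there is no ∂_3, so H_2 = Z.

As a check, the Euler characteristic is 10 − 19 + 11 = 2, which agrees with 2 − 1 + 1 = 2.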